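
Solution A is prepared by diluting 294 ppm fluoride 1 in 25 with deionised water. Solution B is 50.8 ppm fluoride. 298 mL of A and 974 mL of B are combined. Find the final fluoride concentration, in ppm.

41.7 ppm

C_A = 294 ppm / 25 = 11.8 ppm.
C_mix = (C_A·V_A + C_B·V_B)/(V_A + V_B) = (11.8×298 + 50.8×974) / 1272 = 41.7 ppm.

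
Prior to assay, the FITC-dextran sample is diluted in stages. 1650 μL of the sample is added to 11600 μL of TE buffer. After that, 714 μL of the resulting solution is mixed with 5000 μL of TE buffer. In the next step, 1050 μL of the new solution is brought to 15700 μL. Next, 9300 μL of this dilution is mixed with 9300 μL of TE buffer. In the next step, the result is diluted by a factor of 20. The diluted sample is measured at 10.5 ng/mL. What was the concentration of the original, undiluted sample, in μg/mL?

Overall dilution factor = 8.030 × 8.003 × 14.95 × 2 × 20 = 3.84 × 10⁴.
Original = 10.5 ng/mL × 3.84 × 10⁴ = 4.04 × 10⁵ ng/mL = 404 μg/mL.

404 μg/mL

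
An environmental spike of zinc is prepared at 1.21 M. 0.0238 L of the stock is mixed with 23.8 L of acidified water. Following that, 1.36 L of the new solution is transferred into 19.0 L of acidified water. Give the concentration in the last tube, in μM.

Overall dilution factor = 1001 × 14.97 = 1.50 × 10⁴.
1.21 M / 1.50 × 10⁴ = 8.07 × 10⁻⁵ M = 80.7 μM.

80.7 μM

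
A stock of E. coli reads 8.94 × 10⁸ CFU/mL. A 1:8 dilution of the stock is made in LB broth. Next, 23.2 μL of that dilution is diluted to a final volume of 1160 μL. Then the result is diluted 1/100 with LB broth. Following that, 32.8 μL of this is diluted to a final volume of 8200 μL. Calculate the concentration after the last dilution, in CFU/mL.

89.4 CFU/mL

Overall dilution factor = 8 × 50 × 100 × 250 = 1.00 × 10⁷.
8.94 × 10⁸ CFU/mL / 1.00 × 10⁷ = 89.4 CFU/mL.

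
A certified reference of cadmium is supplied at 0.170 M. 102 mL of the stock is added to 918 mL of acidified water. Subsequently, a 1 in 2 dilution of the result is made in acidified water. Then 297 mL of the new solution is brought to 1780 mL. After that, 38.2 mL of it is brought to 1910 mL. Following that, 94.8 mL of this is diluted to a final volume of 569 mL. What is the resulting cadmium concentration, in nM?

4730 nM

Overall dilution factor = 10 × 2 × 5.993 × 50 × 6.002 = 3.60 × 10⁴.
0.170 M / 3.60 × 10⁴ = 4.73 × 10⁻⁶ M = 4730 nM.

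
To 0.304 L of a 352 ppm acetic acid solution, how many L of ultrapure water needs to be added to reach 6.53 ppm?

V₂ = C₁V₁/C₂ = 352 × 0.304 / 6.53 = 16.4 L.
Diluent to add = V₂ − V₁ = 16.4 − 0.304 = 16.1 L.

16.1 L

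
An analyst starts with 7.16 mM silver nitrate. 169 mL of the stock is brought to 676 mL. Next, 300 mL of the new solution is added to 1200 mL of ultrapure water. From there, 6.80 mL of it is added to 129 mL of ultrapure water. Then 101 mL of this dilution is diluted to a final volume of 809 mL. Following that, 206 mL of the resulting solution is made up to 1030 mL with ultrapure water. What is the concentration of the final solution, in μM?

Overall dilution factor = 4 × 5 × 19.97 × 8.010 × 5 = 1.60 × 10⁴.
7.16 mM / 1.60 × 10⁴ = 4.48 × 10⁻⁴ mM = 0.448 μM.

0.448 μM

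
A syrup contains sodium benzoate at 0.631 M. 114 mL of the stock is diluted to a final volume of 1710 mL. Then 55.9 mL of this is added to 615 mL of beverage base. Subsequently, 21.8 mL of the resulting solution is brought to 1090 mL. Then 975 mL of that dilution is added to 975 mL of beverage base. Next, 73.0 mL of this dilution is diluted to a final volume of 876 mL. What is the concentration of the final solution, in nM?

2920 nM

Overall dilution factor = 15 × 12.00 × 50 × 2 × 12 = 2.16 × 10⁵.
0.631 M / 2.16 × 10⁵ = 2.92 × 10⁻⁶ M = 2920 nM.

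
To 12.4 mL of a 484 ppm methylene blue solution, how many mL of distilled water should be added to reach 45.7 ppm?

V₂ = C₁V₁/C₂ = 484 × 12.4 / 45.7 = 131 mL.
Diluent to add = V₂ − V₁ = 131 − 12.4 = 119 mL.

119 mL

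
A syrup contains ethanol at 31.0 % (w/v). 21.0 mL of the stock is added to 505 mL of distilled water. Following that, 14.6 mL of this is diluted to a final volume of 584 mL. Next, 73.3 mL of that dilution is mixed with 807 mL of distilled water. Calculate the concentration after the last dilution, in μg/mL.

Overall dilution factor = 25.05 × 40 × 12.01 = 1.20 × 10⁴.
31.0 % (w/v) / 1.20 × 10⁴ = 2.58 × 10⁻³ % (w/v) = 25.8 μg/mL.

25.8 μg/mL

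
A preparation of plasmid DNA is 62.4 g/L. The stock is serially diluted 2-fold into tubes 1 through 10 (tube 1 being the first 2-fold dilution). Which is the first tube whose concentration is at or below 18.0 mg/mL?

Tube n has concentration 62.4 g/L / 2ⁿ.
Need 2ⁿ ≥ 62.4 g/L / 18.0 mg/mL = 3.47, so n ≥ 1.79.
First such tube: n = 2.

tube 2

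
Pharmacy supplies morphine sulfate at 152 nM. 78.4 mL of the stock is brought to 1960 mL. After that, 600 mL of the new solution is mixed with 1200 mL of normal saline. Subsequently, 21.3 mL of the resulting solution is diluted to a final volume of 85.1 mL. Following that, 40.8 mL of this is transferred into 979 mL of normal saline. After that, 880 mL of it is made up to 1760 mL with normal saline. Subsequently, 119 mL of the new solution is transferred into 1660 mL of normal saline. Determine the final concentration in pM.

Overall dilution factor = 25 × 3 × 3.995 × 25.00 × 2 × 14.95 = 2.24 × 10⁵.
152 nM / 2.24 × 10⁵ = 6.79 × 10⁻⁴ nM = 0.679 pM.

0.679 pM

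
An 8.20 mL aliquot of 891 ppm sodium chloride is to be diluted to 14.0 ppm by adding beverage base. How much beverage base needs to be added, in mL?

V₂ = C₁V₁/C₂ = 891 × 8.20 / 14.0 = 522 mL.
Diluent to add = V₂ − V₁ = 522 − 8.20 = 514 mL.

514 mL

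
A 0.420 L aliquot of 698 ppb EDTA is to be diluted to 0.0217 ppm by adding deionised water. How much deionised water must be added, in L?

0.0217 ppm = 21.7 ppb.
V₂ = C₁V₁/C₂ = 698 × 0.420 / 21.7 = 13.5 L.
Diluent to add = V₂ − V₁ = 13.5 − 0.420 = 13.1 L.

13.1 L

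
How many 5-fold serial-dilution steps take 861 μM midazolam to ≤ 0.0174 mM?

3

Need 5ⁿ ≥ 49.5, so n ≥ log(49.5)/log(5) = 2.42.
Minimum whole steps: n = 3.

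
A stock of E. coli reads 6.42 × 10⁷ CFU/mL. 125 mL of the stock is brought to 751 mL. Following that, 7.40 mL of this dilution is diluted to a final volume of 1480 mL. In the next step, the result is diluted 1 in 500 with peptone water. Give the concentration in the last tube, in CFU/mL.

Overall dilution factor = 6.008 × 200 × 500 = 6.01 × 10⁵.
6.42 × 10⁷ CFU/mL / 6.01 × 10⁵ = 107 CFU/mL.

107 CFU/mL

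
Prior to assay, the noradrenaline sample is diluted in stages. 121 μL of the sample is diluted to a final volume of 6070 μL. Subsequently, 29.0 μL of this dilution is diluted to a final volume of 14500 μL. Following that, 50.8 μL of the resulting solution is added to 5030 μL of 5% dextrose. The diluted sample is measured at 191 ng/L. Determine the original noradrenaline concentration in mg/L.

479 mg/L

Overall dilution factor = 50.17 × 500 × 100.0 = 2.51 × 10⁶.
Original = 191 ng/L × 2.51 × 10⁶ = 4.79 × 10⁸ ng/L = 479 mg/L.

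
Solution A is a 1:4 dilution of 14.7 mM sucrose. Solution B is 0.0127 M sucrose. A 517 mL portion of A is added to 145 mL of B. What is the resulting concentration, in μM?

5650 μM

C_A = 14.7 mM / 4 = 3.67 mM.
C_B = 0.0127 M = 12.7 mM.
C_mix = (C_A·V_A + C_B·V_B)/(V_A + V_B) = (3.67×517 + 12.7×145) / 662.0 = 5.65 mM = 5650 μM.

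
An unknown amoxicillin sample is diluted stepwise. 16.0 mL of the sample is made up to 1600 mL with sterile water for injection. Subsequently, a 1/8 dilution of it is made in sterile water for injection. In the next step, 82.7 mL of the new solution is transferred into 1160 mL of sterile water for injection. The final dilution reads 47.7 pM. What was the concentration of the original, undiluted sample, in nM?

573 nM

Overall dilution factor = 100 × 8 × 15.03 = 1.20 × 10⁴.
Original = 47.7 pM × 1.20 × 10⁴ = 5.73 × 10⁵ pM = 573 nM.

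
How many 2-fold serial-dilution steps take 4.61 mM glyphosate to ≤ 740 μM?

Need 2ⁿ ≥ 6.23, so n ≥ log(6.23)/log(2) = 2.64.
Minimum whole steps: n = 3.

3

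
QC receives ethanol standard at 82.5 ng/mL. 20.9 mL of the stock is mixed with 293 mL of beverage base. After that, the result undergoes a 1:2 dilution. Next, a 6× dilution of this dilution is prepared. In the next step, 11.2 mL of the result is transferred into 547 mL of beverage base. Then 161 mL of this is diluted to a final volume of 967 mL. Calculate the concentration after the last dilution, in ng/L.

1.53 ng/L

Overall dilution factor = 15.02 × 2 × 6 × 49.84 × 6.006 = 5.40 × 10⁴.
82.5 ng/mL / 5.40 × 10⁴ = 1.53 × 10⁻³ ng/mL = 1.53 ng/L.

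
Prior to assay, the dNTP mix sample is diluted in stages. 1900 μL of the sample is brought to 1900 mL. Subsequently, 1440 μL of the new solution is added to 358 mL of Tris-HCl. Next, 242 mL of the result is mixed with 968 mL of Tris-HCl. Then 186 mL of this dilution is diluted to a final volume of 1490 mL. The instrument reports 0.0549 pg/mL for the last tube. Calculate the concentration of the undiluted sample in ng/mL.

Overall dilution factor = 1000 × 249.6 × 5 × 8.011 = 10.00 × 10⁶.
Original = 0.0549 pg/mL × 10.00 × 10⁶ = 5.49 × 10⁵ pg/mL = 549 ng/mL.

549 ng/mL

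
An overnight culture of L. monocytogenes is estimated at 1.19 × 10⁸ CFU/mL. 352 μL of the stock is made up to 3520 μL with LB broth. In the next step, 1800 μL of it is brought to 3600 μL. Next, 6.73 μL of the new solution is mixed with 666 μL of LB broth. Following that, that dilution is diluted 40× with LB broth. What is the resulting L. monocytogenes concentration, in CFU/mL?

1490 CFU/mL

Overall dilution factor = 10 × 2 × 99.96 × 40 = 8.00 × 10⁴.
1.19 × 10⁸ CFU/mL / 8.00 × 10⁴ = 1490 CFU/mL.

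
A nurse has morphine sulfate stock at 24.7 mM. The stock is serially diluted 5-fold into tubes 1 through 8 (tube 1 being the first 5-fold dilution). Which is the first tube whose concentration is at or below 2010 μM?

tube 2

Tube n has concentration 24.7 mM / 5ⁿ.
Need 5ⁿ ≥ 24.7 mM / 2010 μM = 12.3, so n ≥ 1.56.
First such tube: n = 2.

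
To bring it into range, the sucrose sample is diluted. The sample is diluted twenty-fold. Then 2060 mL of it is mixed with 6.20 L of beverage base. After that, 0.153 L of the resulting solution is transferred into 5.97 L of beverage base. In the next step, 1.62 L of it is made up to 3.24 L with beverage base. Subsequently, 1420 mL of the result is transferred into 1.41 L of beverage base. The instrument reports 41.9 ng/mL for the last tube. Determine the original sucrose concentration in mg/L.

Overall dilution factor = 20 × 4.010 × 40.02 × 2 × 1.993 = 1.28 × 10⁴.
Original = 41.9 ng/mL × 1.28 × 10⁴ = 5.36 × 10⁵ ng/mL = 536 mg/L.

536 mg/L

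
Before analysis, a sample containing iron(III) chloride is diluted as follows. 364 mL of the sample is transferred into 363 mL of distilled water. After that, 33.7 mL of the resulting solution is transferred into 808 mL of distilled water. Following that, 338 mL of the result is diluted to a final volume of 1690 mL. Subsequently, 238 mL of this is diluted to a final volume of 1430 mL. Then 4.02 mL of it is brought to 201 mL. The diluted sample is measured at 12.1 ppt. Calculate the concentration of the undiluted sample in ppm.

Overall dilution factor = 1.997 × 24.98 × 5 × 6.008 × 50 = 7.49 × 10⁴.
Original = 12.1 ppt × 7.49 × 10⁴ = 9.07 × 10⁵ ppt = 0.907 ppm.

0.907 ppm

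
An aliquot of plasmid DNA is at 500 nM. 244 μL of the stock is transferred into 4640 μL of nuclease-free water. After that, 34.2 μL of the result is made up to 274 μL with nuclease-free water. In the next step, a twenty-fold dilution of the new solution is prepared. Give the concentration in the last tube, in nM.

0.156 nM

Overall dilution factor = 20.02 × 8.012 × 20 = 3207.
500 nM / 3207 = 0.156 nM.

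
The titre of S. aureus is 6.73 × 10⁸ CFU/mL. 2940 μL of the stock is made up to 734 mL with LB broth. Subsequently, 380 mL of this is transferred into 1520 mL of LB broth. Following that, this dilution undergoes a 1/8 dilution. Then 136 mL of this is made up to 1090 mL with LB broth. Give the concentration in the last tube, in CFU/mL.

Overall dilution factor = 249.7 × 5 × 8 × 8.015 = 8.00 × 10⁴.
6.73 × 10⁸ CFU/mL / 8.00 × 10⁴ = 8410 CFU/mL.

8410 CFU/mL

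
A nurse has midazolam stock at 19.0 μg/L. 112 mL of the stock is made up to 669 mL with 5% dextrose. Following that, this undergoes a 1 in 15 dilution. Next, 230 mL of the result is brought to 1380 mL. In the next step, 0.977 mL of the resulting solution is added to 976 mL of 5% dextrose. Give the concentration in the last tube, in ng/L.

0.0353 ng/L

Overall dilution factor = 5.973 × 15 × 6 × 1000.0 = 5.38 × 10⁵.
19.0 μg/L / 5.38 × 10⁵ = 3.53 × 10⁻⁵ μg/L = 0.0353 ng/L.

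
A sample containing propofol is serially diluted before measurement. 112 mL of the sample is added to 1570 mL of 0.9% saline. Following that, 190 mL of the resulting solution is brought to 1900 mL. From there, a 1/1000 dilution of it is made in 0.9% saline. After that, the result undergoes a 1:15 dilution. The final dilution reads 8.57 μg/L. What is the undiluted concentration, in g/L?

Overall dilution factor = 15.02 × 10 × 1000 × 15 = 2.25 × 10⁶.
Original = 8.57 μg/L × 2.25 × 10⁶ = 1.93 × 10⁷ μg/L = 19.3 g/L.

19.3 g/L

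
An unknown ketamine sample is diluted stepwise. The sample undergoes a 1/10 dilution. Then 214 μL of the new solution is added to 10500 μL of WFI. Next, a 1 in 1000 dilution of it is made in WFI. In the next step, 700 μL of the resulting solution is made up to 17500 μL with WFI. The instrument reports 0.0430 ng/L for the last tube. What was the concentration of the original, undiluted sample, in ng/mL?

Overall dilution factor = 10 × 50.07 × 1000 × 25 = 1.25 × 10⁷.
Original = 0.0430 ng/L × 1.25 × 10⁷ = 5.38 × 10⁵ ng/L = 538 ng/mL.

538 ng/mL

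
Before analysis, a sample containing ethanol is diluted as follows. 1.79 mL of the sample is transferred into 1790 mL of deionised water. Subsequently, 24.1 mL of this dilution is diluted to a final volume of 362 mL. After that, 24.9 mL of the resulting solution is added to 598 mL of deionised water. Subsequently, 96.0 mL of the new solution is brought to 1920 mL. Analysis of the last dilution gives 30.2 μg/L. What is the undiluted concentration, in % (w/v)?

Overall dilution factor = 1001 × 15.02 × 25.02 × 20 = 7.52 × 10⁶.
Original = 30.2 μg/L × 7.52 × 10⁶ = 2.27 × 10⁸ μg/L = 22.7 % (w/v).

22.7 % (w/v)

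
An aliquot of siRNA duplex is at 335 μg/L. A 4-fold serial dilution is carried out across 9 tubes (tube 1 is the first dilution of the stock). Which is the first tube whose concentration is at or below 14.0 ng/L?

Tube n has concentration 335 μg/L / 4ⁿ.
Need 4ⁿ ≥ 335 μg/L / 14.0 ng/L = 2.39 × 10⁴, so n ≥ 7.27.
First such tube: n = 8.

tube 8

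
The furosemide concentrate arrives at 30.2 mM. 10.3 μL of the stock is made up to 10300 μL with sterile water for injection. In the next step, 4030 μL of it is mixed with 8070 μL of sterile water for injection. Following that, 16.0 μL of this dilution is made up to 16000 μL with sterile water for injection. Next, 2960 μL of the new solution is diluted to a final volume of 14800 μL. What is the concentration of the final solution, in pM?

2010 pM

Overall dilution factor = 1000 × 3.002 × 1000 × 5 = 1.50 × 10⁷.
30.2 mM / 1.50 × 10⁷ = 2.01 × 10⁻⁶ mM = 2010 pM.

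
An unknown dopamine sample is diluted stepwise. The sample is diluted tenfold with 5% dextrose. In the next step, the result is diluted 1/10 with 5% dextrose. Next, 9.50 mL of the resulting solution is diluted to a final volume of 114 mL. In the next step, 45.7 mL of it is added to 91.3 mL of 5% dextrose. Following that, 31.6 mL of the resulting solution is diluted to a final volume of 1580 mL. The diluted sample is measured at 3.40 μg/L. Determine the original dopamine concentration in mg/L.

612 mg/L

Overall dilution factor = 10 × 10 × 12 × 2.998 × 50 = 1.80 × 10⁵.
Original = 3.40 μg/L × 1.80 × 10⁵ = 6.12 × 10⁵ μg/L = 612 mg/L.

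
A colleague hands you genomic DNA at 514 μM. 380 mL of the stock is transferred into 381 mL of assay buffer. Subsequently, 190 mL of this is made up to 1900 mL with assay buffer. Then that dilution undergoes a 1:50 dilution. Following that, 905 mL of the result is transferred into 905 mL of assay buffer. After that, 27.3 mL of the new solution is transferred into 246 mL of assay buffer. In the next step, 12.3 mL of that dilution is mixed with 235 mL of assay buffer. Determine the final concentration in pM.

Overall dilution factor = 2.003 × 10 × 50 × 2 × 10.01 × 20.11 = 4.03 × 10⁵.
514 μM / 4.03 × 10⁵ = 1.28 × 10⁻³ μM = 1280 pM.

1280 pM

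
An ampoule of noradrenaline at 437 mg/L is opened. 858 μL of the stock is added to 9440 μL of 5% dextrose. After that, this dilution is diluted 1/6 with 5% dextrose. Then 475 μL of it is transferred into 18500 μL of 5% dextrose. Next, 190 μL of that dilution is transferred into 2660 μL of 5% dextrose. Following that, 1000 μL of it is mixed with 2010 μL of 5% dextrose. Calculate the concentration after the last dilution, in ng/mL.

3.36 ng/mL

Overall dilution factor = 12.00 × 6 × 39.95 × 15 × 3.010 = 1.30 × 10⁵.
437 mg/L / 1.30 × 10⁵ = 3.36 × 10⁻³ mg/L = 3.36 ng/mL.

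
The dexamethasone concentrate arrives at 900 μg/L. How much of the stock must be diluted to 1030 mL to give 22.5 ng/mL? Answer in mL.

25.7 mL

22.5 ng/mL = 22.5 μg/L.
V₁ = C₂V₂/C₁ = 22.5 × 1030 / 900 = 25.7 mL.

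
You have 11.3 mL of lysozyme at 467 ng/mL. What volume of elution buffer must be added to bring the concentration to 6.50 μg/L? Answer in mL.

801 mL

6.50 μg/L = 6.50 ng/mL.
V₂ = C₁V₁/C₂ = 467 × 11.3 / 6.50 = 812 mL.
Diluent to add = V₂ − V₁ = 812 − 11.3 = 801 mL.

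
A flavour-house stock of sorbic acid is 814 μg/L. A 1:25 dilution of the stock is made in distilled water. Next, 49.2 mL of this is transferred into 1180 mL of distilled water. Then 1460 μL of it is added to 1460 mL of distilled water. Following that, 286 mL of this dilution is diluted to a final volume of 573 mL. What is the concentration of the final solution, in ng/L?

0.650 ng/L

Overall dilution factor = 25 × 24.98 × 1001 × 2.003 = 1.25 × 10⁶.
814 μg/L / 1.25 × 10⁶ = 6.50 × 10⁻⁴ μg/L = 0.650 ng/L.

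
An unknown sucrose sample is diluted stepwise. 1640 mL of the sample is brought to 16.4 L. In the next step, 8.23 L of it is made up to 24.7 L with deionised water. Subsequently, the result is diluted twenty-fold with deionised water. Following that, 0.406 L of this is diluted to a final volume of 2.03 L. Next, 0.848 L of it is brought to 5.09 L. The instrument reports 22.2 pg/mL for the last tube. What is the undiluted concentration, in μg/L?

400 μg/L

Overall dilution factor = 10 × 3.001 × 20 × 5 × 6.002 = 1.80 × 10⁴.
Original = 22.2 pg/mL × 1.80 × 10⁴ = 4.00 × 10⁵ pg/mL = 400 μg/L.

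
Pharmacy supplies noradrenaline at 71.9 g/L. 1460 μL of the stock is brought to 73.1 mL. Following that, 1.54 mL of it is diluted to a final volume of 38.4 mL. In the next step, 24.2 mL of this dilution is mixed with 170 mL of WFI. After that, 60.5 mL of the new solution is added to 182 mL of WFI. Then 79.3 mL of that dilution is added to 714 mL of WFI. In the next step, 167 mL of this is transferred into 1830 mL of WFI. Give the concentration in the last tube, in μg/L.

Overall dilution factor = 50.07 × 24.94 × 8.025 × 4.008 × 10.00 × 11.96 = 4.80 × 10⁶.
71.9 g/L / 4.80 × 10⁶ = 1.50 × 10⁻⁵ g/L = 15.0 μg/L.

15.0 μg/L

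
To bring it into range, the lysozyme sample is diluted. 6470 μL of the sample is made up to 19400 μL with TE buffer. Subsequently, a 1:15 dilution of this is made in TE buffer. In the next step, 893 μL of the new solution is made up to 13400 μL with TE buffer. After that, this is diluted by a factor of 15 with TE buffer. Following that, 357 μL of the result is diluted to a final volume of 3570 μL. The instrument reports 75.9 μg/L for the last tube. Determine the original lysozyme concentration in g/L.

Overall dilution factor = 2.998 × 15 × 15.01 × 15 × 10 = 1.01 × 10⁵.
Original = 75.9 μg/L × 1.01 × 10⁵ = 7.68 × 10⁶ μg/L = 7.68 g/L.

7.68 g/L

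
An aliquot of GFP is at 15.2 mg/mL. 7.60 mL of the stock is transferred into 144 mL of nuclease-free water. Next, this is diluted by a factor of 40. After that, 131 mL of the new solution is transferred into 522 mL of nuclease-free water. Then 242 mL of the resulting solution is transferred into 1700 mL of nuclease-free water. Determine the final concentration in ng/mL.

476 ng/mL

Overall dilution factor = 19.95 × 40 × 4.985 × 8.025 = 3.19 × 10⁴.
15.2 mg/mL / 3.19 × 10⁴ = 4.76 × 10⁻⁴ mg/mL = 476 ng/mL.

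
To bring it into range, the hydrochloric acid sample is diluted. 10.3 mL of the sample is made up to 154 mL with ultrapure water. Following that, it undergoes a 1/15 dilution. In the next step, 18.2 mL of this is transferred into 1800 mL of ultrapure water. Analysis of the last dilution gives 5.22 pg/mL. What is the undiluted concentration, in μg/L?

Overall dilution factor = 14.95 × 15 × 99.90 = 2.24 × 10⁴.
Original = 5.22 pg/mL × 2.24 × 10⁴ = 1.17 × 10⁵ pg/mL = 117 μg/L.

117 μg/L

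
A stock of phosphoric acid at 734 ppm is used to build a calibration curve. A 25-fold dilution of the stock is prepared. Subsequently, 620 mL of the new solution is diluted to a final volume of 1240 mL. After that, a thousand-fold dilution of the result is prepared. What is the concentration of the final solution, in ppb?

14.7 ppb

Overall dilution factor = 25 × 2 × 1000 = 5.00 × 10⁴.
734 ppm / 5.00 × 10⁴ = 0.0147 ppm = 14.7 ppb.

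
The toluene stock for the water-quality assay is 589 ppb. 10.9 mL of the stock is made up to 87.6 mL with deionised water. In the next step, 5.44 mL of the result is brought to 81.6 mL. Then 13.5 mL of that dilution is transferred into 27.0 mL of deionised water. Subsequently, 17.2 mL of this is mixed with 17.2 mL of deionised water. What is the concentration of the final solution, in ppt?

814 ppt

Overall dilution factor = 8.037 × 15 × 3 × 2 = 723.
589 ppb / 723 = 0.814 ppb = 814 ppt.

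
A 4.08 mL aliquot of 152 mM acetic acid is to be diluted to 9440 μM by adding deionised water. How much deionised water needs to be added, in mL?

61.6 mL

9440 μM = 9.44 mM.
V₂ = C₁V₁/C₂ = 152 × 4.08 / 9.44 = 65.7 mL.
Diluent to add = V₂ − V₁ = 65.7 − 4.08 = 61.6 mL.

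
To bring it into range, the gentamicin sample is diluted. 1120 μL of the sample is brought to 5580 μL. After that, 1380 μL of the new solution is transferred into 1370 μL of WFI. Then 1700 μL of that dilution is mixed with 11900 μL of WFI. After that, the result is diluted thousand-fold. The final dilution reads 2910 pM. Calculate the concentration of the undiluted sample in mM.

Overall dilution factor = 4.982 × 1.993 × 8 × 1000 = 7.94 × 10⁴.
Original = 2910 pM × 7.94 × 10⁴ = 2.31 × 10⁸ pM = 0.231 mM.

0.231 mM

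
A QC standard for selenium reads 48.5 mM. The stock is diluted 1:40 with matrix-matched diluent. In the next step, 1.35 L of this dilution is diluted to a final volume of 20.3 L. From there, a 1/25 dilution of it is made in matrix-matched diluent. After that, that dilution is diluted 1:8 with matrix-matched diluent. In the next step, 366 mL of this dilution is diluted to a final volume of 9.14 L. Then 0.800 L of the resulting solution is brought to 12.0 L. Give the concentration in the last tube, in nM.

Overall dilution factor = 40 × 15.04 × 25 × 8 × 24.97 × 15 = 4.51 × 10⁷.
48.5 mM / 4.51 × 10⁷ = 1.08 × 10⁻⁶ mM = 1.08 nM.

1.08 nM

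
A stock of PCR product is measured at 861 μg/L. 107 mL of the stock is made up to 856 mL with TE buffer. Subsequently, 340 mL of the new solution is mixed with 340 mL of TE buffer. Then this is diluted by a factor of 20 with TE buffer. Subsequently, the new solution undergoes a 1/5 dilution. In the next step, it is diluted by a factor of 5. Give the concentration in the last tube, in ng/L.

Overall dilution factor = 8 × 2 × 20 × 5 × 5 = 8000.
861 μg/L / 8000 = 0.108 μg/L = 108 ng/L.

108 ng/L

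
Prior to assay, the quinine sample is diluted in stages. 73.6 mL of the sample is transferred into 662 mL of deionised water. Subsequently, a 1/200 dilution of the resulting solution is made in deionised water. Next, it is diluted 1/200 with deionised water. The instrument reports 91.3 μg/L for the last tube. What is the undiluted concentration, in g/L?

36.5 g/L

Overall dilution factor = 9.995 × 200 × 200 = 4.00 × 10⁵.
Original = 91.3 μg/L × 4.00 × 10⁵ = 3.65 × 10⁷ μg/L = 36.5 g/L.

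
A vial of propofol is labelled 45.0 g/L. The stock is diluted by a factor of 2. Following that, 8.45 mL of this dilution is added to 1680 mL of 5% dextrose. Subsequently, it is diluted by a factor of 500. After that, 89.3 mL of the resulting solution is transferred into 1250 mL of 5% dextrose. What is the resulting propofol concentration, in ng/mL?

Overall dilution factor = 2 × 199.8 × 500 × 15.00 = 3.00 × 10⁶.
45.0 g/L / 3.00 × 10⁶ = 1.50 × 10⁻⁵ g/L = 15.0 ng/mL.

15.0 ng/mL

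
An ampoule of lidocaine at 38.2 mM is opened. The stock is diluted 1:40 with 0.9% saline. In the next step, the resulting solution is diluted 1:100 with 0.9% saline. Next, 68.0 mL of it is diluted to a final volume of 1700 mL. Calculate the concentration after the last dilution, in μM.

Overall dilution factor = 40 × 100 × 25 = 1.00 × 10⁵.
38.2 mM / 1.00 × 10⁵ = 3.82 × 10⁻⁴ mM = 0.382 μM.

0.382 μM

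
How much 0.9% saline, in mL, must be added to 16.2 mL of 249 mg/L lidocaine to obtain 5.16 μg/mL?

5.16 μg/mL = 5.16 mg/L.
V₂ = C₁V₁/C₂ = 249 × 16.2 / 5.16 = 782 mL.
Diluent to add = V₂ − V₁ = 782 − 16.2 = 766 mL.

766 mL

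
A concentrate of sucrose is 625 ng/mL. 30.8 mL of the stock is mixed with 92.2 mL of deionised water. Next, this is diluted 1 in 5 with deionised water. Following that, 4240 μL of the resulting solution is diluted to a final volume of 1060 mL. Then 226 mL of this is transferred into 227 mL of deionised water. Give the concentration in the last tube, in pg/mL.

Overall dilution factor = 3.994 × 5 × 250 × 2.004 = 1.00 × 10⁴.
625 ng/mL / 1.00 × 10⁴ = 0.0625 ng/mL = 62.5 pg/mL.

62.5 pg/mL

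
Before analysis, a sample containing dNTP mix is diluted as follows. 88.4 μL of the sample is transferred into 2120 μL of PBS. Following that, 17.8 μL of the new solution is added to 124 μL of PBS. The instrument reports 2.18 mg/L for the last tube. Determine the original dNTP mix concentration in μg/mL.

434 μg/mL

Overall dilution factor = 24.98 × 7.966 = 199.
Original = 2.18 mg/L × 199 = 434 mg/L = 434 μg/mL.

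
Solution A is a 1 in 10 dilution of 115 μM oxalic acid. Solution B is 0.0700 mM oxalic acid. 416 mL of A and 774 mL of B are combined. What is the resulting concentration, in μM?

49.5 μM

C_A = 115 μM / 10 = 11.5 μM.
C_B = 0.0700 mM = 70.0 μM.
C_mix = (C_A·V_A + C_B·V_B)/(V_A + V_B) = (11.5×416 + 70.0×774) / 1190 = 49.5 μM.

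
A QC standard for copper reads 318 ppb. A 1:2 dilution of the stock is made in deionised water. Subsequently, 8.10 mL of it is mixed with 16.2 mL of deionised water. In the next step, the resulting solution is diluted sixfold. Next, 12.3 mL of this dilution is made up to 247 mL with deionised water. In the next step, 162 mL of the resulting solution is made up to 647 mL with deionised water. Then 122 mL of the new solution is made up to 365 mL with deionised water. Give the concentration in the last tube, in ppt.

36.8 ppt

Overall dilution factor = 2 × 3 × 6 × 20.08 × 3.994 × 2.992 = 8638.
318 ppb / 8638 = 0.0368 ppb = 36.8 ppt.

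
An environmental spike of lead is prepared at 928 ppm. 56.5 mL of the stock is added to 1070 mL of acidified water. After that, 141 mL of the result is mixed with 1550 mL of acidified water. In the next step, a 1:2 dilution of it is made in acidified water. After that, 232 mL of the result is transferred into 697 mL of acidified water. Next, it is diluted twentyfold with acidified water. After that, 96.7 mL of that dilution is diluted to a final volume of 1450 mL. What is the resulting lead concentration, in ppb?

Overall dilution factor = 19.94 × 11.99 × 2 × 4.004 × 20 × 14.99 = 5.74 × 10⁵.
928 ppm / 5.74 × 10⁵ = 1.62 × 10⁻³ ppm = 1.62 ppb.

1.62 ppb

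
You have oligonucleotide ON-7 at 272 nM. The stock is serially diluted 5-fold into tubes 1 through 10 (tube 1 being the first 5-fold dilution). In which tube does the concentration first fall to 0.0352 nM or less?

Tube n has concentration 272 nM / 5ⁿ.
Need 5ⁿ ≥ 272 nM / 0.0352 nM = 7727, so n ≥ 5.56.
First such tube: n = 6.

tube 6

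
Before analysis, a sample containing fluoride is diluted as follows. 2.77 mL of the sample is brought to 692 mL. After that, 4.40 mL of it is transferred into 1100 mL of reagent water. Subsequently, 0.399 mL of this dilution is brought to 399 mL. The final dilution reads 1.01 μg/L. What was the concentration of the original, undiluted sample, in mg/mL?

63.3 mg/mL

Overall dilution factor = 249.8 × 251 × 1000 = 6.27 × 10⁷.
Original = 1.01 μg/L × 6.27 × 10⁷ = 6.33 × 10⁷ μg/L = 63.3 mg/mL.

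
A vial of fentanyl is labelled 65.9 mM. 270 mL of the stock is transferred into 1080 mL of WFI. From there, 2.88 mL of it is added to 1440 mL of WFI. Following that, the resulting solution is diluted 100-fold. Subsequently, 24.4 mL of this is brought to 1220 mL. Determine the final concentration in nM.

Overall dilution factor = 5 × 501 × 100 × 50 = 1.25 × 10⁷.
65.9 mM / 1.25 × 10⁷ = 5.26 × 10⁻⁶ mM = 5.26 nM.

5.26 nM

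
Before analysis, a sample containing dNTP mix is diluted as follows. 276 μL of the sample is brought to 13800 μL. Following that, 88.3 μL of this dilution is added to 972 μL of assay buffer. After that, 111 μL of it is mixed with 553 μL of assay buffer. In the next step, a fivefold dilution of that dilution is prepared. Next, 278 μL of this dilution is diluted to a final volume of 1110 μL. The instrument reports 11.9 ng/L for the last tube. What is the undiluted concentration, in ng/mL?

853 ng/mL

Overall dilution factor = 50 × 12.01 × 5.982 × 5 × 3.993 = 7.17 × 10⁴.
Original = 11.9 ng/L × 7.17 × 10⁴ = 8.53 × 10⁵ ng/L = 853 ng/mL.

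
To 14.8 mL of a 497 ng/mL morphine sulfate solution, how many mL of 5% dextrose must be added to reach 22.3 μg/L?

22.3 μg/L = 22.3 ng/mL.
V₂ = C₁V₁/C₂ = 497 × 14.8 / 22.3 = 330 mL.
Diluent to add = V₂ − V₁ = 330 − 14.8 = 315 mL.

315 mL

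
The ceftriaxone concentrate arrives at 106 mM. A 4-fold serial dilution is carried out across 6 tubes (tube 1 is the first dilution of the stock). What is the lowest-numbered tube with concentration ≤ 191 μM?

tube 5

Tube n has concentration 106 mM / 4ⁿ.
Need 4ⁿ ≥ 106 mM / 191 μM = 555, so n ≥ 4.56.
First such tube: n = 5.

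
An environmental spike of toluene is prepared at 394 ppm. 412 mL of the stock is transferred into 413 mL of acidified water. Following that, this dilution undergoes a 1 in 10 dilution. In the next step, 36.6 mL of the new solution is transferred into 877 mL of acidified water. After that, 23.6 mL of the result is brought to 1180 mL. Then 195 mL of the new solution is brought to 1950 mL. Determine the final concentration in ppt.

Overall dilution factor = 2.002 × 10 × 24.96 × 50 × 10 = 2.50 × 10⁵.
394 ppm / 2.50 × 10⁵ = 1.58 × 10⁻³ ppm = 1580 ppt.

1580 ppt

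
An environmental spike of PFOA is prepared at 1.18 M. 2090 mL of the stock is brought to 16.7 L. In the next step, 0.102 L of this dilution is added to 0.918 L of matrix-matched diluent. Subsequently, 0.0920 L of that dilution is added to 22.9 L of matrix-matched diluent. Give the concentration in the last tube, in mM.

0.0591 mM

Overall dilution factor = 7.990 × 10 × 249.9 = 2.00 × 10⁴.
1.18 M / 2.00 × 10⁴ = 5.91 × 10⁻⁵ M = 0.0591 mM.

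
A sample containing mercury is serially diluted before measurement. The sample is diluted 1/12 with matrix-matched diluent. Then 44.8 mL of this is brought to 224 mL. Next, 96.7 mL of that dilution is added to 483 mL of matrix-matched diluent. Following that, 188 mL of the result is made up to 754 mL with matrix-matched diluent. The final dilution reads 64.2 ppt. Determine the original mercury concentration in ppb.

Overall dilution factor = 12 × 5 × 5.995 × 4.011 = 1443.
Original = 64.2 ppt × 1443 = 9.26 × 10⁴ ppt = 92.6 ppb.

92.6 ppb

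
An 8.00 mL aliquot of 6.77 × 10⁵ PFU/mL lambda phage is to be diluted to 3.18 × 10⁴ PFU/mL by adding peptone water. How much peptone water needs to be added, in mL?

162 mL

V₂ = C₁V₁/C₂ = 6.77 × 10⁵ × 8.00 / 3.18 × 10⁴ = 170 mL.
Diluent to add = V₂ − V₁ = 170 − 8.00 = 162 mL.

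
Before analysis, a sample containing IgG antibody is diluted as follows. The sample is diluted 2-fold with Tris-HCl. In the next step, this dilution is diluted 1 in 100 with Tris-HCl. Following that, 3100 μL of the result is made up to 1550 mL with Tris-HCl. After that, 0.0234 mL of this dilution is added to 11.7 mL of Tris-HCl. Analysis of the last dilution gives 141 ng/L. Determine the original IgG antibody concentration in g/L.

7.06 g/L

Overall dilution factor = 2 × 100 × 500 × 501 = 5.01 × 10⁷.
Original = 141 ng/L × 5.01 × 10⁷ = 7.06 × 10⁹ ng/L = 7.06 g/L.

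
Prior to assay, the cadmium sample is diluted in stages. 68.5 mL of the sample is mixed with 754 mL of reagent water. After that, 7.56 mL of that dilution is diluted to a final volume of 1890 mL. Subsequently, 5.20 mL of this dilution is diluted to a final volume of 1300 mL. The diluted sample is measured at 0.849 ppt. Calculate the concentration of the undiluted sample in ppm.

0.637 ppm

Overall dilution factor = 12.01 × 250 × 250 = 7.50 × 10⁵.
Original = 0.849 ppt × 7.50 × 10⁵ = 6.37 × 10⁵ ppt = 0.637 ppm.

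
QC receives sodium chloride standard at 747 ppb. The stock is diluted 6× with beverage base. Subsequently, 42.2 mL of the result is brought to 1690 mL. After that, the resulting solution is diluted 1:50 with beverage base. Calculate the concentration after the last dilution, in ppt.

62.2 ppt

Overall dilution factor = 6 × 40.05 × 50 = 1.20 × 10⁴.
747 ppb / 1.20 × 10⁴ = 0.0622 ppb = 62.2 ppt.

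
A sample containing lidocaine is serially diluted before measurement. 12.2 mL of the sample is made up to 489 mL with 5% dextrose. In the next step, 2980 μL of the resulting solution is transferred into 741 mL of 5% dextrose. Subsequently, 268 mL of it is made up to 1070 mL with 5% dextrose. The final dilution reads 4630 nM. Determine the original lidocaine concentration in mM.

185 mM

Overall dilution factor = 40.08 × 249.7 × 3.993 = 4.00 × 10⁴.
Original = 4630 nM × 4.00 × 10⁴ = 1.85 × 10⁸ nM = 185 mM.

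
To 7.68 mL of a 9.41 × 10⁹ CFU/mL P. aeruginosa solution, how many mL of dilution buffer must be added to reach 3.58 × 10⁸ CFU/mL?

194 mL

V₂ = C₁V₁/C₂ = 9.41 × 10⁹ × 7.68 / 3.58 × 10⁸ = 202 mL.
Diluent to add = V₂ − V₁ = 202 − 7.68 = 194 mL.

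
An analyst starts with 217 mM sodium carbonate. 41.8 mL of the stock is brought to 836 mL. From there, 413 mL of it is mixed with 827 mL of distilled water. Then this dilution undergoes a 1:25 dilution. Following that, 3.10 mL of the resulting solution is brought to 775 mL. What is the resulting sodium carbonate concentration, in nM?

578 nM

Overall dilution factor = 20 × 3.002 × 25 × 250 = 3.75 × 10⁵.
217 mM / 3.75 × 10⁵ = 5.78 × 10⁻⁴ mM = 578 nM.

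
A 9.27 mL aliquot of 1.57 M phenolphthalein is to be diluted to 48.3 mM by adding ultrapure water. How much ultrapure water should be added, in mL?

48.3 mM = 0.0483 M.
V₂ = C₁V₁/C₂ = 1.57 × 9.27 / 0.0483 = 301 mL.
Diluent to add = V₂ − V₁ = 301 − 9.27 = 292 mL.

292 mL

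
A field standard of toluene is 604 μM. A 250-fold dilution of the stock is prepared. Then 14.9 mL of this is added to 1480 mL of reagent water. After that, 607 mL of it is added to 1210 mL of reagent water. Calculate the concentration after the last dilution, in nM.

Overall dilution factor = 250 × 100.3 × 2.993 = 7.51 × 10⁴.
604 μM / 7.51 × 10⁴ = 8.04 × 10⁻³ μM = 8.04 nM.

8.04 nM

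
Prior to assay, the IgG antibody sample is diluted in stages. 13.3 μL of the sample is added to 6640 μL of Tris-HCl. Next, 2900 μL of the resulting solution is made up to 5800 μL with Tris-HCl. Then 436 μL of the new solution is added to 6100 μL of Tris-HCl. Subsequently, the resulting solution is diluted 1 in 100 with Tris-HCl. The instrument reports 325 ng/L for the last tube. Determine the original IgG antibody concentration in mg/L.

487 mg/L

Overall dilution factor = 500.2 × 2 × 14.99 × 100 = 1.50 × 10⁶.
Original = 325 ng/L × 1.50 × 10⁶ = 4.87 × 10⁸ ng/L = 487 mg/L.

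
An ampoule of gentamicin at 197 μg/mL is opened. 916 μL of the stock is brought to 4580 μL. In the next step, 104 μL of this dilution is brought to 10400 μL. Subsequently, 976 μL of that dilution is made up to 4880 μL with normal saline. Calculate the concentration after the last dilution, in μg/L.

78.8 μg/L

Overall dilution factor = 5 × 100 × 5 = 2500.
197 μg/mL / 2500 = 0.0788 μg/mL = 78.8 μg/L.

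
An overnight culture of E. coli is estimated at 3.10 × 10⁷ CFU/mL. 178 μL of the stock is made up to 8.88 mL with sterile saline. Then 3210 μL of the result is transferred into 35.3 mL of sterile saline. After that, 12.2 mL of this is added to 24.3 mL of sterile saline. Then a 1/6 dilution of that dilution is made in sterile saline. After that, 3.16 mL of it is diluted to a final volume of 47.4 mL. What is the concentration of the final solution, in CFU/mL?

192 CFU/mL

Overall dilution factor = 49.89 × 12.00 × 2.992 × 6 × 15 = 1.61 × 10⁵.
3.10 × 10⁷ CFU/mL / 1.61 × 10⁵ = 192 CFU/mL.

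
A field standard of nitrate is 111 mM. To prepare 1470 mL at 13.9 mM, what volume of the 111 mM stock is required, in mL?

184 mL

V₁ = C₂V₂/C₁ = 13.9 × 1470 / 111 = 184 mL.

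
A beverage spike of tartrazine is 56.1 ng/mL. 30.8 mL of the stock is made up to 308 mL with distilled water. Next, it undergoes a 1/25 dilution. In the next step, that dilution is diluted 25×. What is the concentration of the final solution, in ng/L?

Overall dilution factor = 10 × 25 × 25 = 6250.
56.1 ng/mL / 6250 = 8.98 × 10⁻³ ng/mL = 8.98 ng/L.

8.98 ng/L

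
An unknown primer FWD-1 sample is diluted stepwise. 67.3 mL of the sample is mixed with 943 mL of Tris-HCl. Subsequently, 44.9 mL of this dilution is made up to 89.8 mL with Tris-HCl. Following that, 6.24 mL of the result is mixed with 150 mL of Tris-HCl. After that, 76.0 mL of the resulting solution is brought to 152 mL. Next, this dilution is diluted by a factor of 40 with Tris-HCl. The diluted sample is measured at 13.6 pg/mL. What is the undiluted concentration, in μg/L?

818 μg/L

Overall dilution factor = 15.01 × 2 × 25.04 × 2 × 40 = 6.01 × 10⁴.
Original = 13.6 pg/mL × 6.01 × 10⁴ = 8.18 × 10⁵ pg/mL = 818 μg/L.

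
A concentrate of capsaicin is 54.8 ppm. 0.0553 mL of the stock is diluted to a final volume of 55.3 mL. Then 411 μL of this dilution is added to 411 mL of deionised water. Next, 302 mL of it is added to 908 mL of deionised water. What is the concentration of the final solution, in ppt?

13.7 ppt

Overall dilution factor = 1000 × 1001 × 4.007 = 4.01 × 10⁶.
54.8 ppm / 4.01 × 10⁶ = 1.37 × 10⁻⁵ ppm = 13.7 ppt.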